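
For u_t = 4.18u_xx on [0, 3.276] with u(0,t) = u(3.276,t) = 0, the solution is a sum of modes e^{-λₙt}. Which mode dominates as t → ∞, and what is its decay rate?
Eigenvalues: λₙ = 4.18n²π²/3.276².
First three modes:
  n=1: λ₁ = 4.18π²/3.276² ≈ 3.844
  n=2: λ₂ = 16.72π²/3.276² ≈ 15.376 (4× faster decay)
  n=3: λ₃ = 37.62π²/3.276² ≈ 34.596 (9× faster decay)
As t → ∞, higher modes decay exponentially faster. The n=1 mode dominates: u ~ c₁ sin(πx/3.276) e^{-λ₁t}.
Decay rate: λ₁ = 4.18π²/3.276² ≈ 3.844.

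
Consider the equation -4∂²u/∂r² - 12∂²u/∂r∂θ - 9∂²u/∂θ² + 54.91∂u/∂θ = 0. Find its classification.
Parabolic. (A = -4, B = -12, C = -9 gives B² - 4AC = 0.)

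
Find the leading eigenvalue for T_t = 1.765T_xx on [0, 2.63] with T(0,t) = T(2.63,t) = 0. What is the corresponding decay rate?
Eigenvalues: λₙ = 1.765n²π²/2.63².
First three modes:
  n=1: λ₁ = 1.765π²/2.63² ≈ 2.518
  n=2: λ₂ = 7.06π²/2.63² ≈ 10.074 (4× faster decay)
  n=3: λ₃ = 15.885π²/2.63² ≈ 22.666 (9× faster decay)
As t → ∞, higher modes decay exponentially faster. The n=1 mode dominates: T ~ c₁ sin(πx/2.63) e^{-λ₁t}.
Decay rate: λ₁ = 1.765π²/2.63² ≈ 2.518.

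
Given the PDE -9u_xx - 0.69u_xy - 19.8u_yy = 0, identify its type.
The second-order coefficients are A = -9, B = -0.69, C = -19.8. Since B² - 4AC = -712.3239 < 0, this is an elliptic PDE.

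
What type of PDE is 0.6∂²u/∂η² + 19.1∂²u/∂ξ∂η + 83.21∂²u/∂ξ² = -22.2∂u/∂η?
Rewriting in standard form: 83.21∂²u/∂ξ² + 19.1∂²u/∂ξ∂η + 0.6∂²u/∂η² + 22.2∂u/∂η = 0. With A = 83.21, B = 19.1, C = 0.6, the discriminant is 165.106. This is a hyperbolic PDE.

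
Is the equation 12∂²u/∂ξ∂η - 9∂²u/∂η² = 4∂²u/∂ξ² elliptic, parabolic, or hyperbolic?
Rewriting in standard form: -4∂²u/∂ξ² + 12∂²u/∂ξ∂η - 9∂²u/∂η² = 0. Computing B² - 4AC with A = -4, B = 12, C = -9: discriminant = 0 (zero). Answer: parabolic.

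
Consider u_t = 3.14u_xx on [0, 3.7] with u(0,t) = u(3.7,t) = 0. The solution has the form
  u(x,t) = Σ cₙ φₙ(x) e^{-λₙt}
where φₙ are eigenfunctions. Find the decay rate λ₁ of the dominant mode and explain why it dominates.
Eigenvalues: λₙ = 3.14n²π²/3.7².
First three modes:
  n=1: λ₁ = 3.14π²/3.7² ≈ 2.264
  n=2: λ₂ = 12.56π²/3.7² ≈ 9.055 (4× faster decay)
  n=3: λ₃ = 28.26π²/3.7² ≈ 20.374 (9× faster decay)
As t → ∞, higher modes decay exponentially faster. The n=1 mode dominates: u ~ c₁ sin(πx/3.7) e^{-λ₁t}.
Decay rate: λ₁ = 3.14π²/3.7² ≈ 2.264.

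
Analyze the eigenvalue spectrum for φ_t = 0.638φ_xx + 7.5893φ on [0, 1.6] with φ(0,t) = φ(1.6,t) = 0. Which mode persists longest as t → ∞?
Eigenvalues: λₙ = 0.638n²π²/1.6² - 7.5893.
First three modes:
  n=1: λ₁ = 0.638π²/1.6² - 7.5893 ≈ -5.13
  n=2: λ₂ = 2.552π²/1.6² - 7.5893 ≈ 2.249
  n=3: λ₃ = 5.742π²/1.6² - 7.5893 ≈ 14.548
Since 0.638π²/1.6² ≈ 2.46 < 7.5893, λ₁ < 0.
The n=1 mode grows fastest (−λₙ is largest for n=1) → dominates.
Asymptotic: φ ~ c₁ sin(πx/1.6) e^{5.13t} (exponential growth at rate −λ₁ ≈ 5.13).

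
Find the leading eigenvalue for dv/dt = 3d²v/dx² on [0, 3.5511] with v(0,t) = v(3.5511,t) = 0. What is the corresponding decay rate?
Eigenvalues: λₙ = 3n²π²/3.5511².
First three modes:
  n=1: λ₁ = 3π²/3.5511² ≈ 2.348
  n=2: λ₂ = 12π²/3.5511² ≈ 9.392 (4× faster decay)
  n=3: λ₃ = 27π²/3.5511² ≈ 21.132 (9× faster decay)
As t → ∞, higher modes decay exponentially faster. The n=1 mode dominates: v ~ c₁ sin(πx/3.5511) e^{-λ₁t}.
Decay rate: λ₁ = 3π²/3.5511² ≈ 2.348.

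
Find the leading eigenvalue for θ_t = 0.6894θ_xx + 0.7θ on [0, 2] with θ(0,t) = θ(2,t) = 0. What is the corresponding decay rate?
Eigenvalues: λₙ = 0.6894n²π²/2² - 0.7.
First three modes:
  n=1: λ₁ = 0.6894π²/2² - 0.7 ≈ 1.001
  n=2: λ₂ = 2.7576π²/2² - 0.7 ≈ 6.104
  n=3: λ₃ = 6.2046π²/2² - 0.7 ≈ 14.609
Since 0.6894π²/2² ≈ 1.701 > 0.7, all λₙ > 0.
The n=1 mode decays slowest → dominates as t → ∞.
Asymptotic: θ ~ c₁ sin(πx/2) e^{-λ₁t} with decay rate λ₁ ≈ 1.001.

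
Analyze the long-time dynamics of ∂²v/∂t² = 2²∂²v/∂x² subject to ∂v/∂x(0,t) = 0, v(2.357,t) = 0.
Long-time behavior: v oscillates (no decay). Energy is conserved; the solution oscillates indefinitely as standing waves.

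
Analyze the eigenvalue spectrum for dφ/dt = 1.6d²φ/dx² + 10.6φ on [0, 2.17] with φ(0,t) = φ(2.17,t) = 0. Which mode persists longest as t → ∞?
Eigenvalues: λₙ = 1.6n²π²/2.17² - 10.6.
First three modes:
  n=1: λ₁ = 1.6π²/2.17² - 10.6 ≈ -7.246
  n=2: λ₂ = 6.4π²/2.17² - 10.6 ≈ 2.814
  n=3: λ₃ = 14.4π²/2.17² - 10.6 ≈ 19.582
Since 1.6π²/2.17² ≈ 3.354 < 10.6, λ₁ < 0.
The n=1 mode grows fastest (−λₙ is largest for n=1) → dominates.
Asymptotic: φ ~ c₁ sin(πx/2.17) e^{7.246t} (exponential growth at rate −λ₁ ≈ 7.246).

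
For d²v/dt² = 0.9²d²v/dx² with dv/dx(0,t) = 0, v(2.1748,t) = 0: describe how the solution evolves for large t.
v oscillates (no decay). Energy is conserved; the solution oscillates indefinitely as standing waves.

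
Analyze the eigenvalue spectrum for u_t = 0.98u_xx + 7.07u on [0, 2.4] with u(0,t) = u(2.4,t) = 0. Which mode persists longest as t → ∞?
Eigenvalues: λₙ = 0.98n²π²/2.4² - 7.07.
First three modes:
  n=1: λ₁ = 0.98π²/2.4² - 7.07 ≈ -5.391
  n=2: λ₂ = 3.92π²/2.4² - 7.07 ≈ -0.353
  n=3: λ₃ = 8.82π²/2.4² - 7.07 ≈ 8.043
Since 0.98π²/2.4² ≈ 1.679 < 7.07, λ₁ < 0.
The n=1 mode grows fastest (−λₙ is largest for n=1) → dominates.
Asymptotic: u ~ c₁ sin(πx/2.4) e^{5.391t} (exponential growth at rate −λ₁ ≈ 5.391).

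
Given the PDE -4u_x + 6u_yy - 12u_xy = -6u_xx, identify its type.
Rewriting in standard form: 6u_xx - 12u_xy + 6u_yy - 4u_x = 0. The second-order coefficients are A = 6, B = -12, C = 6. Since B² - 4AC = 0 = 0, this is a parabolic PDE.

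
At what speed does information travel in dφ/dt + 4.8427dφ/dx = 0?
Speed = 4.8427. Information travels along x - 4.8427t = const (rightward).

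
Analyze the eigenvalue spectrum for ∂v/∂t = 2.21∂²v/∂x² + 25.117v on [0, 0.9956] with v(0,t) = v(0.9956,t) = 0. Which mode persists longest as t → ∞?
Eigenvalues: λₙ = 2.21n²π²/0.9956² - 25.117.
First three modes:
  n=1: λ₁ = 2.21π²/0.9956² - 25.117 ≈ -3.112
  n=2: λ₂ = 8.84π²/0.9956² - 25.117 ≈ 62.903
  n=3: λ₃ = 19.89π²/0.9956² - 25.117 ≈ 172.928
Since 2.21π²/0.9956² ≈ 22.005 < 25.117, λ₁ < 0.
The n=1 mode grows fastest (−λₙ is largest for n=1) → dominates.
Asymptotic: v ~ c₁ sin(πx/0.9956) e^{3.112t} (exponential growth at rate −λ₁ ≈ 3.112).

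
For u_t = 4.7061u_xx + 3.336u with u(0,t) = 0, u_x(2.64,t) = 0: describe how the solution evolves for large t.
u grows unboundedly. Reaction dominates diffusion (r=3.336 > κπ²/(4L²)≈1.67); solution grows exponentially.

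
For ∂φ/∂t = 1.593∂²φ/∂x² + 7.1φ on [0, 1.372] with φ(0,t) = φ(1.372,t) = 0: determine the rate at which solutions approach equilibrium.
Eigenvalues: λₙ = 1.593n²π²/1.372² - 7.1.
First three modes:
  n=1: λ₁ = 1.593π²/1.372² - 7.1 ≈ 1.252
  n=2: λ₂ = 6.372π²/1.372² - 7.1 ≈ 26.309
  n=3: λ₃ = 14.337π²/1.372² - 7.1 ≈ 68.071
Since 1.593π²/1.372² ≈ 8.352 > 7.1, all λₙ > 0.
The n=1 mode decays slowest → dominates as t → ∞.
Asymptotic: φ ~ c₁ sin(πx/1.372) e^{-λ₁t} with decay rate λ₁ ≈ 1.252.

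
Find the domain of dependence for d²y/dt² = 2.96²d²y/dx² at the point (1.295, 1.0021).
Domain of dependence: [-1.671216, 4.261216]. Signals travel at speed 2.96, so data within |x - 1.295| ≤ 2.96·1.0021 = 2.966216 can reach the point.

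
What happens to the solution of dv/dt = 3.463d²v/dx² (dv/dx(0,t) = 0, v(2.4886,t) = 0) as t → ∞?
v → 0. Heat escapes through the Dirichlet boundary.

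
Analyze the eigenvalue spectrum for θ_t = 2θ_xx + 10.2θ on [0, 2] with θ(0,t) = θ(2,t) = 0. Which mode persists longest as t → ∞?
Eigenvalues: λₙ = 2n²π²/2² - 10.2.
First three modes:
  n=1: λ₁ = 2π²/2² - 10.2 ≈ -5.265
  n=2: λ₂ = 8π²/2² - 10.2 ≈ 9.539
  n=3: λ₃ = 18π²/2² - 10.2 ≈ 34.213
Since 2π²/2² ≈ 4.935 < 10.2, λ₁ < 0.
The n=1 mode grows fastest (−λₙ is largest for n=1) → dominates.
Asymptotic: θ ~ c₁ sin(πx/2) e^{5.265t} (exponential growth at rate −λ₁ ≈ 5.265).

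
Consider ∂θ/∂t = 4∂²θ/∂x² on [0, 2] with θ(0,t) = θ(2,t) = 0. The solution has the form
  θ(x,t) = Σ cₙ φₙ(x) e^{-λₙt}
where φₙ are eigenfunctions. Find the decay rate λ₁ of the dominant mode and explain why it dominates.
Eigenvalues: λₙ = 4n²π²/2².
First three modes:
  n=1: λ₁ = 4π²/2² ≈ 9.87
  n=2: λ₂ = 16π²/2² ≈ 39.478 (4× faster decay)
  n=3: λ₃ = 36π²/2² ≈ 88.826 (9× faster decay)
As t → ∞, higher modes decay exponentially faster. The n=1 mode dominates: θ ~ c₁ sin(πx/2) e^{-λ₁t}.
Decay rate: λ₁ = 4π²/2² ≈ 9.87.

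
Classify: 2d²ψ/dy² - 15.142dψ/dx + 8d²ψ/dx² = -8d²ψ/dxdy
Rewriting in standard form: 8d²ψ/dx² + 8d²ψ/dxdy + 2d²ψ/dy² - 15.142dψ/dx = 0. Parabolic (discriminant = 0).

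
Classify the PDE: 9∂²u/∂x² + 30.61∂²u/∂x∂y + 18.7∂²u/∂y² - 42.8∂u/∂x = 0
A = 9, B = 30.61, C = 18.7. Discriminant B² - 4AC = 263.7721. Since 263.7721 > 0, hyperbolic.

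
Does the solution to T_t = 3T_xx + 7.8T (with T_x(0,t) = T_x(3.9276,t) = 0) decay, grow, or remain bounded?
T grows unboundedly. With Neumann BCs the constant mode has diffusion eigenvalue 0, so any r > 0 makes it grow like e^(7.8t); solution grows exponentially.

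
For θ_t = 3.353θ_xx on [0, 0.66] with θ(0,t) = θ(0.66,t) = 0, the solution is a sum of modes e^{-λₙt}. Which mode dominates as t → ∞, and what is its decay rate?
Eigenvalues: λₙ = 3.353n²π²/0.66².
First three modes:
  n=1: λ₁ = 3.353π²/0.66² ≈ 75.971
  n=2: λ₂ = 13.412π²/0.66² ≈ 303.882 (4× faster decay)
  n=3: λ₃ = 30.177π²/0.66² ≈ 683.735 (9× faster decay)
As t → ∞, higher modes decay exponentially faster. The n=1 mode dominates: θ ~ c₁ sin(πx/0.66) e^{-λ₁t}.
Decay rate: λ₁ = 3.353π²/0.66² ≈ 75.971.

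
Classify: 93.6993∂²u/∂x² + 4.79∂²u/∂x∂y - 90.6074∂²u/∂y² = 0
Hyperbolic (discriminant = 33982.34391928).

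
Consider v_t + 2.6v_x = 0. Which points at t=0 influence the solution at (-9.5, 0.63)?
A single point: x = -11.138. The characteristic through (-9.5, 0.63) is x - 2.6t = const, so x = -9.5 - 2.6·0.63 = -11.138.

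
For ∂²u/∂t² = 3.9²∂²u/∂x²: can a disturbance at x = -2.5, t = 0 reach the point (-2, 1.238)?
Yes. The domain of dependence is [-6.8282, 2.8282], and -2.5 ∈ [-6.8282, 2.8282].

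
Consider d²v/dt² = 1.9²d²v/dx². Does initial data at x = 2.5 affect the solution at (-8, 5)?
No. The domain of dependence is [-17.5, 1.5], and 2.5 is outside this interval.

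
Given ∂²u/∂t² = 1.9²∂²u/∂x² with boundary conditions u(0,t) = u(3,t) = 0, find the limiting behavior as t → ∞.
u oscillates (no decay). Energy is conserved; the solution oscillates indefinitely as standing waves.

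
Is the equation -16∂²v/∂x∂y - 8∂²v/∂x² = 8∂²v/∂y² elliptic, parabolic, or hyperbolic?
Rewriting in standard form: -8∂²v/∂x² - 16∂²v/∂x∂y - 8∂²v/∂y² = 0. Computing B² - 4AC with A = -8, B = -16, C = -8: discriminant = 0 (zero). Answer: parabolic.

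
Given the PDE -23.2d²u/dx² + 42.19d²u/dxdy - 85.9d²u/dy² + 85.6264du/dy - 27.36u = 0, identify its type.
The second-order coefficients are A = -23.2, B = 42.19, C = -85.9. Since B² - 4AC = -6191.5239 < 0, this is an elliptic PDE.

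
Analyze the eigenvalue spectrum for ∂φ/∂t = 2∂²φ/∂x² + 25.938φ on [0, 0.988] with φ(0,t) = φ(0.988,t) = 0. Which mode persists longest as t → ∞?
Eigenvalues: λₙ = 2n²π²/0.988² - 25.938.
First three modes:
  n=1: λ₁ = 2π²/0.988² - 25.938 ≈ -5.716
  n=2: λ₂ = 8π²/0.988² - 25.938 ≈ 54.948
  n=3: λ₃ = 18π²/0.988² - 25.938 ≈ 156.057
Since 2π²/0.988² ≈ 20.222 < 25.938, λ₁ < 0.
The n=1 mode grows fastest (−λₙ is largest for n=1) → dominates.
Asymptotic: φ ~ c₁ sin(πx/0.988) e^{5.716t} (exponential growth at rate −λ₁ ≈ 5.716).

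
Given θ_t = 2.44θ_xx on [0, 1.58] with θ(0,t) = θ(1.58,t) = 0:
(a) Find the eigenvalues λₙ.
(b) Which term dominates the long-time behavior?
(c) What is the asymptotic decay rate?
Eigenvalues: λₙ = 2.44n²π²/1.58².
First three modes:
  n=1: λ₁ = 2.44π²/1.58² ≈ 9.647
  n=2: λ₂ = 9.76π²/1.58² ≈ 38.587 (4× faster decay)
  n=3: λ₃ = 21.96π²/1.58² ≈ 86.82 (9× faster decay)
As t → ∞, higher modes decay exponentially faster. The n=1 mode dominates: θ ~ c₁ sin(πx/1.58) e^{-λ₁t}.
Decay rate: λ₁ = 2.44π²/1.58² ≈ 9.647.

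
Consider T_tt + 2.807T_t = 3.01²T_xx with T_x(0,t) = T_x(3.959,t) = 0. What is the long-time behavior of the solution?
As t → ∞, T → constant (steady state). Damping (γ=2.807) dissipates the nonconstant modes; with Neumann BCs the spatial average obeys M''+γM'=0 and tends to a finite limit.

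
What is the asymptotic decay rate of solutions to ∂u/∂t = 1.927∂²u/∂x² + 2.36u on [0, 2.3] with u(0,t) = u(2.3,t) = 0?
Eigenvalues: λₙ = 1.927n²π²/2.3² - 2.36.
First three modes:
  n=1: λ₁ = 1.927π²/2.3² - 2.36 ≈ 1.235
  n=2: λ₂ = 7.708π²/2.3² - 2.36 ≈ 12.021
  n=3: λ₃ = 17.343π²/2.3² - 2.36 ≈ 29.997
Since 1.927π²/2.3² ≈ 3.595 > 2.36, all λₙ > 0.
The n=1 mode decays slowest → dominates as t → ∞.
Asymptotic: u ~ c₁ sin(πx/2.3) e^{-λ₁t} with decay rate λ₁ ≈ 1.235.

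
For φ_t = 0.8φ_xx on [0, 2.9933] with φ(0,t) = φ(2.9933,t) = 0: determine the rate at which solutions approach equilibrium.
Eigenvalues: λₙ = 0.8n²π²/2.9933².
First three modes:
  n=1: λ₁ = 0.8π²/2.9933² ≈ 0.881
  n=2: λ₂ = 3.2π²/2.9933² ≈ 3.525 (4× faster decay)
  n=3: λ₃ = 7.2π²/2.9933² ≈ 7.931 (9× faster decay)
As t → ∞, higher modes decay exponentially faster. The n=1 mode dominates: φ ~ c₁ sin(πx/2.9933) e^{-λ₁t}.
Decay rate: λ₁ = 0.8π²/2.9933² ≈ 0.881.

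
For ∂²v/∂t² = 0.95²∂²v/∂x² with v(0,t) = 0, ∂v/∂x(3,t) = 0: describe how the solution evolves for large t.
v oscillates (no decay). Energy is conserved; the solution oscillates indefinitely as standing waves.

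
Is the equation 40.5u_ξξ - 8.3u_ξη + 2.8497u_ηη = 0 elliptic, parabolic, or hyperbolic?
Computing B² - 4AC with A = 40.5, B = -8.3, C = 2.8497: discriminant = -392.7614 (negative). Answer: elliptic.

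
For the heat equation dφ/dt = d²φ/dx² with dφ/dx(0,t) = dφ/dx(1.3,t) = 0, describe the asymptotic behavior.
φ → constant (steady state). Heat is conserved (no flux at boundaries); solution approaches the spatial average.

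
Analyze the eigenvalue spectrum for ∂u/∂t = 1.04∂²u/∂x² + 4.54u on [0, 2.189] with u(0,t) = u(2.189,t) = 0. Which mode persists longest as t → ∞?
Eigenvalues: λₙ = 1.04n²π²/2.189² - 4.54.
First three modes:
  n=1: λ₁ = 1.04π²/2.189² - 4.54 ≈ -2.398
  n=2: λ₂ = 4.16π²/2.189² - 4.54 ≈ 4.028
  n=3: λ₃ = 9.36π²/2.189² - 4.54 ≈ 14.739
Since 1.04π²/2.189² ≈ 2.142 < 4.54, λ₁ < 0.
The n=1 mode grows fastest (−λₙ is largest for n=1) → dominates.
Asymptotic: u ~ c₁ sin(πx/2.189) e^{2.398t} (exponential growth at rate −λ₁ ≈ 2.398).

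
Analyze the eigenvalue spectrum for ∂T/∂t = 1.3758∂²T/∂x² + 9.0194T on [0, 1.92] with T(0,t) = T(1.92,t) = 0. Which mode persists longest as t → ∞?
Eigenvalues: λₙ = 1.3758n²π²/1.92² - 9.0194.
First three modes:
  n=1: λ₁ = 1.3758π²/1.92² - 9.0194 ≈ -5.336
  n=2: λ₂ = 5.5032π²/1.92² - 9.0194 ≈ 5.714
  n=3: λ₃ = 12.3822π²/1.92² - 9.0194 ≈ 24.131
Since 1.3758π²/1.92² ≈ 3.683 < 9.0194, λ₁ < 0.
The n=1 mode grows fastest (−λₙ is largest for n=1) → dominates.
Asymptotic: T ~ c₁ sin(πx/1.92) e^{5.336t} (exponential growth at rate −λ₁ ≈ 5.336).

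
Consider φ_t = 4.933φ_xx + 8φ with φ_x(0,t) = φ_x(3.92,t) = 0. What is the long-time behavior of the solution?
As t → ∞, φ grows unboundedly. With Neumann BCs the constant mode has diffusion eigenvalue 0, so any r > 0 makes it grow like e^(8t); solution grows exponentially.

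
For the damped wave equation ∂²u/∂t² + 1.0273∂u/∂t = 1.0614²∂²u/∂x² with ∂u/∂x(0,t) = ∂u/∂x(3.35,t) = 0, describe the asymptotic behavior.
u → constant (steady state). Damping (γ=1.0273) dissipates the nonconstant modes; with Neumann BCs the spatial average obeys M''+γM'=0 and tends to a finite limit.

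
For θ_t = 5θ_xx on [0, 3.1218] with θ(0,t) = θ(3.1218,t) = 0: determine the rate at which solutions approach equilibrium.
Eigenvalues: λₙ = 5n²π²/3.1218².
First three modes:
  n=1: λ₁ = 5π²/3.1218² ≈ 5.064
  n=2: λ₂ = 20π²/3.1218² ≈ 20.254 (4× faster decay)
  n=3: λ₃ = 45π²/3.1218² ≈ 45.572 (9× faster decay)
As t → ∞, higher modes decay exponentially faster. The n=1 mode dominates: θ ~ c₁ sin(πx/3.1218) e^{-λ₁t}.
Decay rate: λ₁ = 5π²/3.1218² ≈ 5.064.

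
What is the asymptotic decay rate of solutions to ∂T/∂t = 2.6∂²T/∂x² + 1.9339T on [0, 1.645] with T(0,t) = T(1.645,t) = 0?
Eigenvalues: λₙ = 2.6n²π²/1.645² - 1.9339.
First three modes:
  n=1: λ₁ = 2.6π²/1.645² - 1.9339 ≈ 7.549
  n=2: λ₂ = 10.4π²/1.645² - 1.9339 ≈ 35.998
  n=3: λ₃ = 23.4π²/1.645² - 1.9339 ≈ 83.412
Since 2.6π²/1.645² ≈ 9.483 > 1.9339, all λₙ > 0.
The n=1 mode decays slowest → dominates as t → ∞.
Asymptotic: T ~ c₁ sin(πx/1.645) e^{-λ₁t} with decay rate λ₁ ≈ 7.549.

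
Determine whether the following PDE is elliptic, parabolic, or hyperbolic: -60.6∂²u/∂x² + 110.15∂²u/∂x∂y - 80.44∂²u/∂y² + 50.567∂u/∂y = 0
Coefficients: A = -60.6, B = 110.15, C = -80.44. B² - 4AC = -7365.6335, which is negative, so the equation is elliptic.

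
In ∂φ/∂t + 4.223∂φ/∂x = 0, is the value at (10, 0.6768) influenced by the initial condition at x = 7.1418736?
Yes. The characteristic through (10, 0.6768) passes through x = 7.1418736.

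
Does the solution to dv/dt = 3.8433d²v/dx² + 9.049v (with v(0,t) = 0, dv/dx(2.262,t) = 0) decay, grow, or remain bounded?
v grows unboundedly. Reaction dominates diffusion (r=9.049 > κπ²/(4L²)≈1.85); solution grows exponentially.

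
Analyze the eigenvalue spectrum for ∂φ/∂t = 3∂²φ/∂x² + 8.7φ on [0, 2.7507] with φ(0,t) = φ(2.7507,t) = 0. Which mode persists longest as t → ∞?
Eigenvalues: λₙ = 3n²π²/2.7507² - 8.7.
First three modes:
  n=1: λ₁ = 3π²/2.7507² - 8.7 ≈ -4.787
  n=2: λ₂ = 12π²/2.7507² - 8.7 ≈ 6.953
  n=3: λ₃ = 27π²/2.7507² - 8.7 ≈ 26.519
Since 3π²/2.7507² ≈ 3.913 < 8.7, λ₁ < 0.
The n=1 mode grows fastest (−λₙ is largest for n=1) → dominates.
Asymptotic: φ ~ c₁ sin(πx/2.7507) e^{4.787t} (exponential growth at rate −λ₁ ≈ 4.787).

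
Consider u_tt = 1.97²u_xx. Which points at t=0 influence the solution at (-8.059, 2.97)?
Domain of dependence: [-13.9099, -2.2081]. Signals travel at speed 1.97, so data within |x - -8.059| ≤ 1.97·2.97 = 5.8509 can reach the point.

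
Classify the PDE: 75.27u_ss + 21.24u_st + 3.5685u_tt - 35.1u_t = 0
A = 75.27, B = 21.24, C = 3.5685. Discriminant B² - 4AC = -623.26638. Since -623.26638 < 0, elliptic.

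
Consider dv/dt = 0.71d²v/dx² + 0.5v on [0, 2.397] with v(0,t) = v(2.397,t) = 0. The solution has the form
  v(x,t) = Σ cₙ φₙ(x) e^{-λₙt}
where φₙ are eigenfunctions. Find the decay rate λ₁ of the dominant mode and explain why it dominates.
Eigenvalues: λₙ = 0.71n²π²/2.397² - 0.5.
First three modes:
  n=1: λ₁ = 0.71π²/2.397² - 0.5 ≈ 0.72
  n=2: λ₂ = 2.84π²/2.397² - 0.5 ≈ 4.378
  n=3: λ₃ = 6.39π²/2.397² - 0.5 ≈ 10.477
Since 0.71π²/2.397² ≈ 1.22 > 0.5, all λₙ > 0.
The n=1 mode decays slowest → dominates as t → ∞.
Asymptotic: v ~ c₁ sin(πx/2.397) e^{-λ₁t} with decay rate λ₁ ≈ 0.72.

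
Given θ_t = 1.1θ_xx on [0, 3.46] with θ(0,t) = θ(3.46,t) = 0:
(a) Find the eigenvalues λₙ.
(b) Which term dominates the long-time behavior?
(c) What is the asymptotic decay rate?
Eigenvalues: λₙ = 1.1n²π²/3.46².
First three modes:
  n=1: λ₁ = 1.1π²/3.46² ≈ 0.907
  n=2: λ₂ = 4.4π²/3.46² ≈ 3.627 (4× faster decay)
  n=3: λ₃ = 9.9π²/3.46² ≈ 8.162 (9× faster decay)
As t → ∞, higher modes decay exponentially faster. The n=1 mode dominates: θ ~ c₁ sin(πx/3.46) e^{-λ₁t}.
Decay rate: λ₁ = 1.1π²/3.46² ≈ 0.907.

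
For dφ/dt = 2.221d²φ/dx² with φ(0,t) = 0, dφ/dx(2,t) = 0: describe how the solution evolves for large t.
φ → 0. Heat escapes through the Dirichlet boundary.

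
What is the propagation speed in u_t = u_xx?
Infinite. The heat equation is parabolic, not hyperbolic, so disturbances propagate instantly.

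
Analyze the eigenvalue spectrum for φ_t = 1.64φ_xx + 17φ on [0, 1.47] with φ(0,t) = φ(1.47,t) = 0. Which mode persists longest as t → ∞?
Eigenvalues: λₙ = 1.64n²π²/1.47² - 17.
First three modes:
  n=1: λ₁ = 1.64π²/1.47² - 17 ≈ -9.51
  n=2: λ₂ = 6.56π²/1.47² - 17 ≈ 12.962
  n=3: λ₃ = 14.76π²/1.47² - 17 ≈ 50.414
Since 1.64π²/1.47² ≈ 7.49 < 17, λ₁ < 0.
The n=1 mode grows fastest (−λₙ is largest for n=1) → dominates.
Asymptotic: φ ~ c₁ sin(πx/1.47) e^{9.51t} (exponential growth at rate −λ₁ ≈ 9.51).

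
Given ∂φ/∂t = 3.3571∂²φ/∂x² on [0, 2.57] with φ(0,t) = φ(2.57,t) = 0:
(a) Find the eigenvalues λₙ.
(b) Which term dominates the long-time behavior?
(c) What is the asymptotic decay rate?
Eigenvalues: λₙ = 3.3571n²π²/2.57².
First three modes:
  n=1: λ₁ = 3.3571π²/2.57² ≈ 5.016
  n=2: λ₂ = 13.4284π²/2.57² ≈ 20.066 (4× faster decay)
  n=3: λ₃ = 30.2139π²/2.57² ≈ 45.148 (9× faster decay)
As t → ∞, higher modes decay exponentially faster. The n=1 mode dominates: φ ~ c₁ sin(πx/2.57) e^{-λ₁t}.
Decay rate: λ₁ = 3.3571π²/2.57² ≈ 5.016.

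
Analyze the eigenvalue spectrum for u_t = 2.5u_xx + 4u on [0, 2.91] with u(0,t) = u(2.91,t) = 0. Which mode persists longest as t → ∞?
Eigenvalues: λₙ = 2.5n²π²/2.91² - 4.
First three modes:
  n=1: λ₁ = 2.5π²/2.91² - 4 ≈ -1.086
  n=2: λ₂ = 10π²/2.91² - 4 ≈ 7.655
  n=3: λ₃ = 22.5π²/2.91² - 4 ≈ 22.224
Since 2.5π²/2.91² ≈ 2.914 < 4, λ₁ < 0.
The n=1 mode grows fastest (−λₙ is largest for n=1) → dominates.
Asymptotic: u ~ c₁ sin(πx/2.91) e^{1.086t} (exponential growth at rate −λ₁ ≈ 1.086).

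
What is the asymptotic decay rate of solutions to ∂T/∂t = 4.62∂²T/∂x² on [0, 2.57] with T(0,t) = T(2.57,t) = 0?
Eigenvalues: λₙ = 4.62n²π²/2.57².
First three modes:
  n=1: λ₁ = 4.62π²/2.57² ≈ 6.904
  n=2: λ₂ = 18.48π²/2.57² ≈ 27.614 (4× faster decay)
  n=3: λ₃ = 41.58π²/2.57² ≈ 62.132 (9× faster decay)
As t → ∞, higher modes decay exponentially faster. The n=1 mode dominates: T ~ c₁ sin(πx/2.57) e^{-λ₁t}.
Decay rate: λ₁ = 4.62π²/2.57² ≈ 6.904.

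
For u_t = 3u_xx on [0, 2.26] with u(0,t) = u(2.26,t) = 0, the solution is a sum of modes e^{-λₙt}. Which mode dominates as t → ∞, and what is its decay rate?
Eigenvalues: λₙ = 3n²π²/2.26².
First three modes:
  n=1: λ₁ = 3π²/2.26² ≈ 5.797
  n=2: λ₂ = 12π²/2.26² ≈ 23.188 (4× faster decay)
  n=3: λ₃ = 27π²/2.26² ≈ 52.173 (9× faster decay)
As t → ∞, higher modes decay exponentially faster. The n=1 mode dominates: u ~ c₁ sin(πx/2.26) e^{-λ₁t}.
Decay rate: λ₁ = 3π²/2.26² ≈ 5.797.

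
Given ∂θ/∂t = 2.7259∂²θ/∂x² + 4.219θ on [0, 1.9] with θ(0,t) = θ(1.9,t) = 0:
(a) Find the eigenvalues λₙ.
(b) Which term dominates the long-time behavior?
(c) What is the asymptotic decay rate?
Eigenvalues: λₙ = 2.7259n²π²/1.9² - 4.219.
First three modes:
  n=1: λ₁ = 2.7259π²/1.9² - 4.219 ≈ 3.234
  n=2: λ₂ = 10.9036π²/1.9² - 4.219 ≈ 25.591
  n=3: λ₃ = 24.5331π²/1.9² - 4.219 ≈ 62.854
Since 2.7259π²/1.9² ≈ 7.453 > 4.219, all λₙ > 0.
The n=1 mode decays slowest → dominates as t → ∞.
Asymptotic: θ ~ c₁ sin(πx/1.9) e^{-λ₁t} with decay rate λ₁ ≈ 3.234.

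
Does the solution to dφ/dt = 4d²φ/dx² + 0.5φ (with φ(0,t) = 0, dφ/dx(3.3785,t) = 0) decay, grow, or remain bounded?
φ → 0. Diffusion dominates reaction (r=0.5 < κπ²/(4L²)≈0.86); solution decays.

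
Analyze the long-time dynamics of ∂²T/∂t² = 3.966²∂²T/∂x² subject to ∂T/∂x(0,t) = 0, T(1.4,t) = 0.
Long-time behavior: T oscillates (no decay). Energy is conserved; the solution oscillates indefinitely as standing waves.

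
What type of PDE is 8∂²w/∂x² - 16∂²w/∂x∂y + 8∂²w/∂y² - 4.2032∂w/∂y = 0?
With A = 8, B = -16, C = 8, the discriminant is 0. This is a parabolic PDE.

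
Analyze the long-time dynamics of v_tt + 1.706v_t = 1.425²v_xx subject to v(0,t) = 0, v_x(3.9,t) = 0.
Long-time behavior: v → 0. Damping (γ=1.706) dissipates energy; oscillations decay exponentially.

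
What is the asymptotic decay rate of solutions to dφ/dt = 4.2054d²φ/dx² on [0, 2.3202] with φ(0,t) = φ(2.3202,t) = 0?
Eigenvalues: λₙ = 4.2054n²π²/2.3202².
First three modes:
  n=1: λ₁ = 4.2054π²/2.3202² ≈ 7.71
  n=2: λ₂ = 16.8216π²/2.3202² ≈ 30.84 (4× faster decay)
  n=3: λ₃ = 37.8486π²/2.3202² ≈ 69.39 (9× faster decay)
As t → ∞, higher modes decay exponentially faster. The n=1 mode dominates: φ ~ c₁ sin(πx/2.3202) e^{-λ₁t}.
Decay rate: λ₁ = 4.2054π²/2.3202² ≈ 7.71.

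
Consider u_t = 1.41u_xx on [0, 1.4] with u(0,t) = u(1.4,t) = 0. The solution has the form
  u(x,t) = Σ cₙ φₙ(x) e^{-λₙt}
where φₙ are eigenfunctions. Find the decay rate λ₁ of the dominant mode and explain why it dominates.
Eigenvalues: λₙ = 1.41n²π²/1.4².
First three modes:
  n=1: λ₁ = 1.41π²/1.4² ≈ 7.1
  n=2: λ₂ = 5.64π²/1.4² ≈ 28.4 (4× faster decay)
  n=3: λ₃ = 12.69π²/1.4² ≈ 63.901 (9× faster decay)
As t → ∞, higher modes decay exponentially faster. The n=1 mode dominates: u ~ c₁ sin(πx/1.4) e^{-λ₁t}.
Decay rate: λ₁ = 1.41π²/1.4² ≈ 7.1.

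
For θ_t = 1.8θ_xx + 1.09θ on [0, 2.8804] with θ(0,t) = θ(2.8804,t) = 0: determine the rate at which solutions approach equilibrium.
Eigenvalues: λₙ = 1.8n²π²/2.8804² - 1.09.
First three modes:
  n=1: λ₁ = 1.8π²/2.8804² - 1.09 ≈ 1.051
  n=2: λ₂ = 7.2π²/2.8804² - 1.09 ≈ 7.475
  n=3: λ₃ = 16.2π²/2.8804² - 1.09 ≈ 18.181
Since 1.8π²/2.8804² ≈ 2.141 > 1.09, all λₙ > 0.
The n=1 mode decays slowest → dominates as t → ∞.
Asymptotic: θ ~ c₁ sin(πx/2.8804) e^{-λ₁t} with decay rate λ₁ ≈ 1.051.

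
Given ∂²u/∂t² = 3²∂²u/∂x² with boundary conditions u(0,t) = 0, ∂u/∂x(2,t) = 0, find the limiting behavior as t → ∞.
u oscillates (no decay). Energy is conserved; the solution oscillates indefinitely as standing waves.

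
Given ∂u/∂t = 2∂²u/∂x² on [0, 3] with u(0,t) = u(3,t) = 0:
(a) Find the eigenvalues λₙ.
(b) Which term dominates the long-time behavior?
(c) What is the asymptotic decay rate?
Eigenvalues: λₙ = 2n²π²/3².
First three modes:
  n=1: λ₁ = 2π²/3² ≈ 2.193
  n=2: λ₂ = 8π²/3² ≈ 8.773 (4× faster decay)
  n=3: λ₃ = 18π²/3² ≈ 19.739 (9× faster decay)
As t → ∞, higher modes decay exponentially faster. The n=1 mode dominates: u ~ c₁ sin(πx/3) e^{-λ₁t}.
Decay rate: λ₁ = 2π²/3² ≈ 2.193.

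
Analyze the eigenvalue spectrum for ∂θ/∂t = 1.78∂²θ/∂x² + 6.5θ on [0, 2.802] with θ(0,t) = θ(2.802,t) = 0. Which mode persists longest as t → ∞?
Eigenvalues: λₙ = 1.78n²π²/2.802² - 6.5.
First three modes:
  n=1: λ₁ = 1.78π²/2.802² - 6.5 ≈ -4.262
  n=2: λ₂ = 7.12π²/2.802² - 6.5 ≈ 2.45
  n=3: λ₃ = 16.02π²/2.802² - 6.5 ≈ 13.638
Since 1.78π²/2.802² ≈ 2.238 < 6.5, λ₁ < 0.
The n=1 mode grows fastest (−λₙ is largest for n=1) → dominates.
Asymptotic: θ ~ c₁ sin(πx/2.802) e^{4.262t} (exponential growth at rate −λ₁ ≈ 4.262).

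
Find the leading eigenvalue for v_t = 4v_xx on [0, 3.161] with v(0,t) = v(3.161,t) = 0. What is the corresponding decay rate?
Eigenvalues: λₙ = 4n²π²/3.161².
First three modes:
  n=1: λ₁ = 4π²/3.161² ≈ 3.951
  n=2: λ₂ = 16π²/3.161² ≈ 15.804 (4× faster decay)
  n=3: λ₃ = 36π²/3.161² ≈ 35.559 (9× faster decay)
As t → ∞, higher modes decay exponentially faster. The n=1 mode dominates: v ~ c₁ sin(πx/3.161) e^{-λ₁t}.
Decay rate: λ₁ = 4π²/3.161² ≈ 3.951.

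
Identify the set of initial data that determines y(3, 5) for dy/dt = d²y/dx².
The entire real line. The heat equation has infinite propagation speed: any initial disturbance instantly affects all points (though exponentially small far away).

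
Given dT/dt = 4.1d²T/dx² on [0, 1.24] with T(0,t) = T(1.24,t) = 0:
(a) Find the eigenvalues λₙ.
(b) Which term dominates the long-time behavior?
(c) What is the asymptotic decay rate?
Eigenvalues: λₙ = 4.1n²π²/1.24².
First three modes:
  n=1: λ₁ = 4.1π²/1.24² ≈ 26.317
  n=2: λ₂ = 16.4π²/1.24² ≈ 105.269 (4× faster decay)
  n=3: λ₃ = 36.9π²/1.24² ≈ 236.855 (9× faster decay)
As t → ∞, higher modes decay exponentially faster. The n=1 mode dominates: T ~ c₁ sin(πx/1.24) e^{-λ₁t}.
Decay rate: λ₁ = 4.1π²/1.24² ≈ 26.317.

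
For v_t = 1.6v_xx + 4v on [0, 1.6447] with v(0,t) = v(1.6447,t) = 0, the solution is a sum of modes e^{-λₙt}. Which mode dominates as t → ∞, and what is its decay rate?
Eigenvalues: λₙ = 1.6n²π²/1.6447² - 4.
First three modes:
  n=1: λ₁ = 1.6π²/1.6447² - 4 ≈ 1.838
  n=2: λ₂ = 6.4π²/1.6447² - 4 ≈ 19.351
  n=3: λ₃ = 14.4π²/1.6447² - 4 ≈ 48.54
Since 1.6π²/1.6447² ≈ 5.838 > 4, all λₙ > 0.
The n=1 mode decays slowest → dominates as t → ∞.
Asymptotic: v ~ c₁ sin(πx/1.6447) e^{-λ₁t} with decay rate λ₁ ≈ 1.838.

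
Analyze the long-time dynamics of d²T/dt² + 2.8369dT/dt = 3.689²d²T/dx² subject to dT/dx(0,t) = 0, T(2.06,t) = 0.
Long-time behavior: T → 0. Damping (γ=2.8369) dissipates energy; oscillations decay exponentially.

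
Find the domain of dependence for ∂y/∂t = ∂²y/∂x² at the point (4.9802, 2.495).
The entire real line. The heat equation has infinite propagation speed: any initial disturbance instantly affects all points (though exponentially small far away).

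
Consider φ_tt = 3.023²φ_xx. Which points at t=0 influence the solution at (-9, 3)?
Domain of dependence: [-18.069, 0.069]. Signals travel at speed 3.023, so data within |x - -9| ≤ 3.023·3 = 9.069 can reach the point.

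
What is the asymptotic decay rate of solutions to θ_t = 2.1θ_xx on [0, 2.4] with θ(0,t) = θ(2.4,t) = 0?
Eigenvalues: λₙ = 2.1n²π²/2.4².
First three modes:
  n=1: λ₁ = 2.1π²/2.4² ≈ 3.598
  n=2: λ₂ = 8.4π²/2.4² ≈ 14.393 (4× faster decay)
  n=3: λ₃ = 18.9π²/2.4² ≈ 32.385 (9× faster decay)
As t → ∞, higher modes decay exponentially faster. The n=1 mode dominates: θ ~ c₁ sin(πx/2.4) e^{-λ₁t}.
Decay rate: λ₁ = 2.1π²/2.4² ≈ 3.598.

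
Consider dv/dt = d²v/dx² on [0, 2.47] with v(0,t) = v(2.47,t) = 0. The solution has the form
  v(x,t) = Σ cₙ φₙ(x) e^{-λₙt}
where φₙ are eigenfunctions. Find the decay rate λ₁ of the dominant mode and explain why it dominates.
Eigenvalues: λₙ = n²π²/2.47².
First three modes:
  n=1: λ₁ = π²/2.47² ≈ 1.618
  n=2: λ₂ = 4π²/2.47² ≈ 6.471 (4× faster decay)
  n=3: λ₃ = 9π²/2.47² ≈ 14.56 (9× faster decay)
As t → ∞, higher modes decay exponentially faster. The n=1 mode dominates: v ~ c₁ sin(πx/2.47) e^{-λ₁t}.
Decay rate: λ₁ = π²/2.47² ≈ 1.618.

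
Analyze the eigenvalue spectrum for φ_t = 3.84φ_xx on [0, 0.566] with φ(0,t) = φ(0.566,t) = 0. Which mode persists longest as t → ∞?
Eigenvalues: λₙ = 3.84n²π²/0.566².
First three modes:
  n=1: λ₁ = 3.84π²/0.566² ≈ 118.304
  n=2: λ₂ = 15.36π²/0.566² ≈ 473.215 (4× faster decay)
  n=3: λ₃ = 34.56π²/0.566² ≈ 1064.733 (9× faster decay)
As t → ∞, higher modes decay exponentially faster. The n=1 mode dominates: φ ~ c₁ sin(πx/0.566) e^{-λ₁t}.
Decay rate: λ₁ = 3.84π²/0.566² ≈ 118.304.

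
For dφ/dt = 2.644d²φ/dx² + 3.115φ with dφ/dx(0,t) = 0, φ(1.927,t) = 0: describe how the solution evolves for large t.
φ grows unboundedly. Reaction dominates diffusion (r=3.115 > κπ²/(4L²)≈1.76); solution grows exponentially.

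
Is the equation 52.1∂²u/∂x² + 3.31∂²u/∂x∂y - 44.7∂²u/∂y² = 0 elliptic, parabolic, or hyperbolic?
Computing B² - 4AC with A = 52.1, B = 3.31, C = -44.7: discriminant = 9326.4361 (positive). Answer: hyperbolic.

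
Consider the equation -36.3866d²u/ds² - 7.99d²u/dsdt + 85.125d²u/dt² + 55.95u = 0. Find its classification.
Hyperbolic. (A = -36.3866, B = -7.99, C = 85.125 gives B² - 4AC = 12453.4774.)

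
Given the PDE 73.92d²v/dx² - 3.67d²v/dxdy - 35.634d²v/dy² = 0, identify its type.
The second-order coefficients are A = 73.92, B = -3.67, C = -35.634. Since B² - 4AC = 10549.73002 > 0, this is a hyperbolic PDE.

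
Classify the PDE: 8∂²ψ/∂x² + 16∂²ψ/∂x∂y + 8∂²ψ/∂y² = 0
A = 8, B = 16, C = 8. Discriminant B² - 4AC = 0. Since 0 = 0, parabolic.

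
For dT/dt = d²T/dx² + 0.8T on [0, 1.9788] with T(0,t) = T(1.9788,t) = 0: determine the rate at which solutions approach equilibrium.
Eigenvalues: λₙ = n²π²/1.9788² - 0.8.
First three modes:
  n=1: λ₁ = π²/1.9788² - 0.8 ≈ 1.721
  n=2: λ₂ = 4π²/1.9788² - 0.8 ≈ 9.282
  n=3: λ₃ = 9π²/1.9788² - 0.8 ≈ 21.885
Since π²/1.9788² ≈ 2.521 > 0.8, all λₙ > 0.
The n=1 mode decays slowest → dominates as t → ∞.
Asymptotic: T ~ c₁ sin(πx/1.9788) e^{-λ₁t} with decay rate λ₁ ≈ 1.721.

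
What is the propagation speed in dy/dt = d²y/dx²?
Infinite. The heat equation is parabolic, not hyperbolic, so disturbances propagate instantly.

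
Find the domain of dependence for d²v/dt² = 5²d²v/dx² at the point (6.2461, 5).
Domain of dependence: [-18.7539, 31.2461]. Signals travel at speed 5, so data within |x - 6.2461| ≤ 5·5 = 25 can reach the point.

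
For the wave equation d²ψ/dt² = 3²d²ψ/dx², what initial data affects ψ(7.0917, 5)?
Domain of dependence: [-7.9083, 22.0917]. Signals travel at speed 3, so data within |x - 7.0917| ≤ 3·5 = 15 can reach the point.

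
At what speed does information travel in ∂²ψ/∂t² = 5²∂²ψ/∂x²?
Speed = 5. Information travels along characteristics x = x₀ ± 5t.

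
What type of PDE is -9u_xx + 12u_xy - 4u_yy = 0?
With A = -9, B = 12, C = -4, the discriminant is 0. This is a parabolic PDE.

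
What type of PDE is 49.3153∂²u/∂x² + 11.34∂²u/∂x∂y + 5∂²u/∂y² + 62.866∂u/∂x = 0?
With A = 49.3153, B = 11.34, C = 5, the discriminant is -857.7104. This is an elliptic PDE.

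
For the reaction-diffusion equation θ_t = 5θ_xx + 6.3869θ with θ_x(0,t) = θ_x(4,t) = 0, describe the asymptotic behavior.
θ grows unboundedly. With Neumann BCs the constant mode has diffusion eigenvalue 0, so any r > 0 makes it grow like e^(6.3869t); solution grows exponentially.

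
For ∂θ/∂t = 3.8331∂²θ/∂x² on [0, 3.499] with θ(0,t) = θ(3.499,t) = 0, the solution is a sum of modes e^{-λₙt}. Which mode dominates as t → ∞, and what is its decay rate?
Eigenvalues: λₙ = 3.8331n²π²/3.499².
First three modes:
  n=1: λ₁ = 3.8331π²/3.499² ≈ 3.09
  n=2: λ₂ = 15.3324π²/3.499² ≈ 12.36 (4× faster decay)
  n=3: λ₃ = 34.4979π²/3.499² ≈ 27.81 (9× faster decay)
As t → ∞, higher modes decay exponentially faster. The n=1 mode dominates: θ ~ c₁ sin(πx/3.499) e^{-λ₁t}.
Decay rate: λ₁ = 3.8331π²/3.499² ≈ 3.09.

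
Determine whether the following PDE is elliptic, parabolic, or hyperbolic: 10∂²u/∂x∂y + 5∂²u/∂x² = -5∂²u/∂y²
Rewriting in standard form: 5∂²u/∂x² + 10∂²u/∂x∂y + 5∂²u/∂y² = 0. Coefficients: A = 5, B = 10, C = 5. B² - 4AC = 0, which is zero, so the equation is parabolic.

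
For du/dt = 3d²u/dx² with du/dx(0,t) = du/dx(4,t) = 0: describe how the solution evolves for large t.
u → constant (steady state). Heat is conserved (no flux at boundaries); solution approaches the spatial average.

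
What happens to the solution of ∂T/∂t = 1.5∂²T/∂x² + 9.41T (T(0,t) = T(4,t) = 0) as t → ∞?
T grows unboundedly. Reaction dominates diffusion (r=9.41 > κπ²/L²≈0.93); solution grows exponentially.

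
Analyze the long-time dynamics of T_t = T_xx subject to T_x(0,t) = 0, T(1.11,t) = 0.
Long-time behavior: T → 0. Heat escapes through the Dirichlet boundary.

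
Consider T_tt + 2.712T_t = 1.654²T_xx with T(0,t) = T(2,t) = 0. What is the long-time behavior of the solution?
As t → ∞, T → 0. Damping (γ=2.712) dissipates energy; oscillations decay exponentially.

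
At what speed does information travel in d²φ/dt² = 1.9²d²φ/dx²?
Speed = 1.9. Information travels along characteristics x = x₀ ± 1.9t.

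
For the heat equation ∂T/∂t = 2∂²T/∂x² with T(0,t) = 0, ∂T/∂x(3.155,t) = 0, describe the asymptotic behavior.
T → 0. Heat escapes through the Dirichlet boundary.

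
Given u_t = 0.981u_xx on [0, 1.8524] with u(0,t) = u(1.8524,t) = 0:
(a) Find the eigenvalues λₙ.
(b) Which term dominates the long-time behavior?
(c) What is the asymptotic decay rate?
Eigenvalues: λₙ = 0.981n²π²/1.8524².
First three modes:
  n=1: λ₁ = 0.981π²/1.8524² ≈ 2.822
  n=2: λ₂ = 3.924π²/1.8524² ≈ 11.286 (4× faster decay)
  n=3: λ₃ = 8.829π²/1.8524² ≈ 25.395 (9× faster decay)
As t → ∞, higher modes decay exponentially faster. The n=1 mode dominates: u ~ c₁ sin(πx/1.8524) e^{-λ₁t}.
Decay rate: λ₁ = 0.981π²/1.8524² ≈ 2.822.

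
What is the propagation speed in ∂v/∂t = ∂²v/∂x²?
Infinite. The heat equation is parabolic, not hyperbolic, so disturbances propagate instantly.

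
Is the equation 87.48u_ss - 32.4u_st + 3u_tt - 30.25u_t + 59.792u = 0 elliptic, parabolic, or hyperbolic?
Computing B² - 4AC with A = 87.48, B = -32.4, C = 3: discriminant = 0 (zero). Answer: parabolic.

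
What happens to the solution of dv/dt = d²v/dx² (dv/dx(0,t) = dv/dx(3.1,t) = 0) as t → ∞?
v → constant (steady state). Heat is conserved (no flux at boundaries); solution approaches the spatial average.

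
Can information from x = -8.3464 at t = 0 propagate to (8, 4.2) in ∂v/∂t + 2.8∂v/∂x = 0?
No. Only data at x = -3.76 affects (8, 4.2). Advection has one-way propagation along characteristics.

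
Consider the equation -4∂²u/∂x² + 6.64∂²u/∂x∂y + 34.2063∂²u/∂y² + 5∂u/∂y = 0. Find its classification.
Hyperbolic. (A = -4, B = 6.64, C = 34.2063 gives B² - 4AC = 591.3904.)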